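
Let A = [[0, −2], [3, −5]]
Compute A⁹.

tr A = −5 and det A = 6, so the characteristic polynomial is λ² − (−5)λ + (6) with roots −3 and −2.
Eigenvectors give P = [[−2, −1], [−3, −1]] with P⁻¹ = [[1, −1], [−3, 2]], and A = P·diag(−3, −2)·P⁻¹.
Then A⁹ = P·diag(−19683, −512)·P⁻¹ = [[39366, 512], [59049, 512]] · [[1, −1], [−3, 2]] = [[37830, −38342], [57513, −58025]].

[[37830, −38342], [57513, −58025]]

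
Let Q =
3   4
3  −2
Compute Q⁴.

Q² = [[21, 4], [3, 16]]
Q³ = [[75, 76], [57, −20]]
Q⁴ = [[453, 148], [111, 268]]

[[453, 148], [111, 268]]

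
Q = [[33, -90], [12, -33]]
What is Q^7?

tr Q = 0 and det Q = -9, so the characteristic polynomial is λ² − (0)λ + (-9) with roots 3 and -3.
Eigenvectors give P = [[-3, 5], [-1, 2]] with P⁻¹ = [[-2, 5], [-1, 3]], and Q = P·diag(3, -3)·P⁻¹.
Then Q^7 = P·diag(2187, -2187)·P⁻¹ = [[-6561, -10935], [-2187, -4374]] · [[-2, 5], [-1, 3]] = [[24057, -65610], [8748, -24057]].

[[24057, -65610], [8748, -24057]]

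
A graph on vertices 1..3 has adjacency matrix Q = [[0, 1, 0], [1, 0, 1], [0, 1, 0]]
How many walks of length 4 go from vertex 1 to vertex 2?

0

The number of length-4 walks from vertex 1 to vertex 2 is entry (1,2) of Q⁴, where Q is the adjacency matrix.
Q² = [[1, 0, 1], [0, 2, 0], [1, 0, 1]]
Q³ = [[0, 2, 0], [2, 0, 2], [0, 2, 0]]
Q⁴ = [[2, 0, 2], [0, 4, 0], [2, 0, 2]]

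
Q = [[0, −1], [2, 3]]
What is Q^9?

[[−510, −511], [1022, 1023]]

tr Q = 3 and det Q = 2, so the characteristic polynomial is λ² − (3)λ + (2) with roots 2 and 1.
Eigenvectors give P = [[−1, −1], [2, 1]] with P⁻¹ = [[1, 1], [−2, −1]], and Q = P·diag(2, 1)·P⁻¹.
Then Q^9 = P·diag(512, 1)·P⁻¹ = [[−512, −1], [1024, 1]] · [[1, 1], [−2, −1]] = [[−510, −511], [1022, 1023]].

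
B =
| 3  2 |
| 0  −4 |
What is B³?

B² = [[9, −2], [0, 16]]
B³ = [[27, 26], [0, −64]]

[[27, 26], [0, −64]]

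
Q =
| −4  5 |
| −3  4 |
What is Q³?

[[−4, 5], [−3, 4]]

Q² = I (check: tr Q = 0 and det Q = −1), so Q³ = Q since 3 is odd.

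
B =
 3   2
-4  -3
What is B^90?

[[1, 0], [0, 1]]

B² = I (check: tr B = 0 and det B = -1), so B^90 = I since 90 is even.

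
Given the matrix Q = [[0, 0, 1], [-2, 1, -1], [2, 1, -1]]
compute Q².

[[2, 1, -1], [-4, 0, -2], [-4, 0, 2]]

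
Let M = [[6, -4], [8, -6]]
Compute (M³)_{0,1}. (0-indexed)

tr M = 0 and det M = -4, so the characteristic polynomial is λ² − (0)λ + (-4) with roots -2 and 2.
Eigenvectors give P = [[-1, 1], [-2, 1]] with P⁻¹ = [[1, -1], [2, -1]], and M = P·diag(-2, 2)·P⁻¹.
Then M³ = P·diag(-8, 8)·P⁻¹ = [[8, 8], [16, 8]] · [[1, -1], [2, -1]] = [[24, -16], [32, -24]].

-16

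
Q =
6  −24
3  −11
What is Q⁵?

tr Q = −5 and det Q = 6, so the characteristic polynomial is λ² − (−5)λ + (6) with roots −3 and −2.
Eigenvectors give P = [[−8, 3], [−3, 1]] with P⁻¹ = [[1, −3], [3, −8]], and Q = P·diag(−3, −2)·P⁻¹.
Then Q⁵ = P·diag(−243, −32)·P⁻¹ = [[1944, −96], [729, −32]] · [[1, −3], [3, −8]] = [[1656, −5064], [633, −1931]].

[[1656, −5064], [633, −1931]]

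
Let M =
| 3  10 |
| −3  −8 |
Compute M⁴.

[[−309, −650], [195, 406]]

tr M = −5 and det M = 6, so the characteristic polynomial is λ² − (−5)λ + (6) with roots −3 and −2.
Eigenvectors give P = [[−5, −2], [3, 1]] with P⁻¹ = [[1, 2], [−3, −5]], and M = P·diag(−3, −2)·P⁻¹.
Then M⁴ = P·diag(81, 16)·P⁻¹ = [[−405, −32], [243, 16]] · [[1, 2], [−3, −5]] = [[−309, −650], [195, 406]].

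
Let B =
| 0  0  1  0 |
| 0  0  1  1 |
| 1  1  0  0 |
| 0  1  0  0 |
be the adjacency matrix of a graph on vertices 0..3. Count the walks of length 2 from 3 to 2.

1

The number of length-2 walks from vertex 3 to vertex 2 is entry (3,2) of B^2, where B is the adjacency matrix.
B^2 = [[1, 1, 0, 0], [1, 2, 0, 0], [0, 0, 2, 1], [0, 0, 1, 1]]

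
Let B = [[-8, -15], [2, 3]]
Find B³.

[[-122, -285], [38, 87]]

tr B = -5 and det B = 6, so the characteristic polynomial is λ² − (-5)λ + (6) with roots -3 and -2.
Eigenvectors give P = [[-3, -5], [1, 2]] with P⁻¹ = [[-2, -5], [1, 3]], and B = P·diag(-3, -2)·P⁻¹.
Then B³ = P·diag(-27, -8)·P⁻¹ = [[81, 40], [-27, -16]] · [[-2, -5], [1, 3]] = [[-122, -285], [38, 87]].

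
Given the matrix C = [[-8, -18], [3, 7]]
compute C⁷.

[[-386, -774], [129, 259]]

tr C = -1 and det C = -2, so the characteristic polynomial is λ² − (-1)λ + (-2) with roots -2 and 1.
Eigenvectors give P = [[3, -2], [-1, 1]] with P⁻¹ = [[1, 2], [1, 3]], and C = P·diag(-2, 1)·P⁻¹.
Then C⁷ = P·diag(-128, 1)·P⁻¹ = [[-384, -2], [128, 1]] · [[1, 2], [1, 3]] = [[-386, -774], [129, 259]].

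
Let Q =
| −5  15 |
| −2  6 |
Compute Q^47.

Q² = Q (a projection; rank 1, trace 1), so Q^47 = Q.

[[−5, 15], [−2, 6]]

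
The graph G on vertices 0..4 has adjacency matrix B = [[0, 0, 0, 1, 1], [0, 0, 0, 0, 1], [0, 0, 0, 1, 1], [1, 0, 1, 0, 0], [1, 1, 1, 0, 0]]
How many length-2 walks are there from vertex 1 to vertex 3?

The number of length-2 walks from vertex 1 to vertex 3 is entry (1,3) of B², where B is the adjacency matrix.
B² = [[2, 1, 2, 0, 0], [1, 1, 1, 0, 0], [2, 1, 2, 0, 0], [0, 0, 0, 2, 2], [0, 0, 0, 2, 3]]

0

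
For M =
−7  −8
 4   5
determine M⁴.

tr M = −2 and det M = −3, so the characteristic polynomial is λ² − (−2)λ + (−3) with roots 1 and −3.
Eigenvectors give P = [[−1, 2], [1, −1]] with P⁻¹ = [[1, 2], [1, 1]], and M = P·diag(1, −3)·P⁻¹.
Then M⁴ = P·diag(1, 81)·P⁻¹ = [[−1, 162], [1, −81]] · [[1, 2], [1, 1]] = [[161, 160], [−80, −79]].

[[161, 160], [−80, −79]]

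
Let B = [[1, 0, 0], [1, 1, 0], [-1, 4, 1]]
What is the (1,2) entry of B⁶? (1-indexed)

B = I + N where N = [[0, 0, 0], [1, 0, 0], [-1, 4, 0]] is strictly lower-triangular, so N³ = 0.
(I + N)⁶ = I + 6·N + 15·N² = [[1, 0, 0], [6, 1, 0], [54, 24, 1]].

0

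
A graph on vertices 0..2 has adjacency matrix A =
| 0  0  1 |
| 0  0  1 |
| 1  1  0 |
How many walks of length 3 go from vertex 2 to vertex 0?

2

The number of length-3 walks from vertex 2 to vertex 0 is entry (2,0) of A^3, where A is the adjacency matrix.
A^2 = [[1, 1, 0], [1, 1, 0], [0, 0, 2]]
A^3 = [[0, 0, 2], [0, 0, 2], [2, 2, 0]]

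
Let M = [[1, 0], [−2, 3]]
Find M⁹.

[[1, 0], [−19682, 19683]]

tr M = 4 and det M = 3, so the characteristic polynomial is λ² − (4)λ + (3) with roots 3 and 1.
Eigenvectors give P = [[0, 1], [−1, 1]] with P⁻¹ = [[1, −1], [1, 0]], and M = P·diag(3, 1)·P⁻¹.
Then M⁹ = P·diag(19683, 1)·P⁻¹ = [[0, 1], [−19683, 1]] · [[1, −1], [1, 0]] = [[1, 0], [−19682, 19683]].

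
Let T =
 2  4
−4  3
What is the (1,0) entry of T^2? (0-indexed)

−20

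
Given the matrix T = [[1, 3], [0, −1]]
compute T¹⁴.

T² = I (check: tr T = 0 and det T = −1), so T¹⁴ = I since 14 is even.

[[1, 0], [0, 1]]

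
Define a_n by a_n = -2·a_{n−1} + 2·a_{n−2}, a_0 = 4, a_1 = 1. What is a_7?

-632

With companion matrix C = [[-2, 2], [1, 0]], [a_n, a_{n−1}]ᵀ = C·[a_{n−1}, a_{n−2}]ᵀ, so [a_7, a_6]ᵀ = C⁶·[a_1, a_0]ᵀ.
C⁶ = [[328, -240], [-120, 88]], giving [a_7, a_6]ᵀ = [[-632], [232]].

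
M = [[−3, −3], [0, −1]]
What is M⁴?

M² = [[9, 12], [0, 1]]
M³ = [[−27, −39], [0, −1]]
M⁴ = [[81, 120], [0, 1]]

[[81, 120], [0, 1]]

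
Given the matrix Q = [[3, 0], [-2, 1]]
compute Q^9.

tr Q = 4 and det Q = 3, so the characteristic polynomial is λ² − (4)λ + (3) with roots 1 and 3.
Eigenvectors give P = [[0, -1], [-1, 1]] with P⁻¹ = [[-1, -1], [-1, 0]], and Q = P·diag(1, 3)·P⁻¹.
Then Q^9 = P·diag(1, 19683)·P⁻¹ = [[0, -19683], [-1, 19683]] · [[-1, -1], [-1, 0]] = [[19683, 0], [-19682, 1]].

[[19683, 0], [-19682, 1]]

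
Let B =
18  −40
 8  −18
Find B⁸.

[[256, 0], [0, 256]]

tr B = 0 and det B = −4, so the characteristic polynomial is λ² − (0)λ + (−4) with roots 2 and −2.
Eigenvectors give P = [[5, 2], [2, 1]] with P⁻¹ = [[1, −2], [−2, 5]], and B = P·diag(2, −2)·P⁻¹.
Then B⁸ = P·diag(256, 256)·P⁻¹ = [[1280, 512], [512, 256]] · [[1, −2], [−2, 5]] = [[256, 0], [0, 256]].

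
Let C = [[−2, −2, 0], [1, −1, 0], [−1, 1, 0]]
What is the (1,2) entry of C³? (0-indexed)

C² = [[2, 6, 0], [−3, −1, 0], [3, 1, 0]]
C³ = [[2, −10, 0], [5, 7, 0], [−5, −7, 0]]

0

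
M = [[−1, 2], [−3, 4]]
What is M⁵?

tr M = 3 and det M = 2, so the characteristic polynomial is λ² − (3)λ + (2) with roots 1 and 2.
Eigenvectors give P = [[1, 2], [1, 3]] with P⁻¹ = [[3, −2], [−1, 1]], and M = P·diag(1, 2)·P⁻¹.
Then M⁵ = P·diag(1, 32)·P⁻¹ = [[1, 64], [1, 96]] · [[3, −2], [−1, 1]] = [[−61, 62], [−93, 94]].

[[−61, 62], [−93, 94]]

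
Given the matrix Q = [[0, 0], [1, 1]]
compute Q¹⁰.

[[0, 0], [1, 1]]

Q² = Q (a projection; rank 1, trace 1), so Q¹⁰ = Q.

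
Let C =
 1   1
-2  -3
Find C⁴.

C² = [[-1, -2], [4, 7]]
C³ = [[3, 5], [-10, -17]]
C⁴ = [[-7, -12], [24, 41]]

[[-7, -12], [24, 41]]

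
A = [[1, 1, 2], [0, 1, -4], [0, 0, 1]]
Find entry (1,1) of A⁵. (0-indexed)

1

A = I + N where N = [[0, 1, 2], [0, 0, -4], [0, 0, 0]] is strictly upper-triangular, so N³ = 0.
(I + N)⁵ = I + 5·N + 10·N² = [[1, 5, -30], [0, 1, -20], [0, 0, 1]].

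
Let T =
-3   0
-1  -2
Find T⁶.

[[729, 0], [665, 64]]

tr T = -5 and det T = 6, so the characteristic polynomial is λ² − (-5)λ + (6) with roots -3 and -2.
Eigenvectors give P = [[1, 0], [1, -1]] with P⁻¹ = [[1, 0], [1, -1]], and T = P·diag(-3, -2)·P⁻¹.
Then T⁶ = P·diag(729, 64)·P⁻¹ = [[729, 0], [729, -64]] · [[1, 0], [1, -1]] = [[729, 0], [665, 64]].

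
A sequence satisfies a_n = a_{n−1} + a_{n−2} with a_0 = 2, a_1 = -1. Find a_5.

1

With companion matrix C = [[1, 1], [1, 0]], [a_n, a_{n−1}]ᵀ = C·[a_{n−1}, a_{n−2}]ᵀ, so [a_5, a_4]ᵀ = C⁴·[a_1, a_0]ᵀ.
C⁴ = [[5, 3], [3, 2]], giving [a_5, a_4]ᵀ = [[1], [1]].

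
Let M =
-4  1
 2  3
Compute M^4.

[[326, -29], [-58, 123]]

M^2 = [[18, -1], [-2, 11]]
M^3 = [[-74, 15], [30, 31]]
M^4 = [[326, -29], [-58, 123]]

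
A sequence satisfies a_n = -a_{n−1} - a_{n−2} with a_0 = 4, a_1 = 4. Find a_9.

4

With companion matrix A = [[-1, -1], [1, 0]], [a_n, a_{n−1}]ᵀ = A·[a_{n−1}, a_{n−2}]ᵀ, so [a_9, a_8]ᵀ = A⁸·[a_1, a_0]ᵀ.
A⁸ = [[0, 1], [-1, -1]], giving [a_9, a_8]ᵀ = [[4], [-8]].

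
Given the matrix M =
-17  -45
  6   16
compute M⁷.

[[-773, -1935], [258, 646]]

tr M = -1 and det M = -2, so the characteristic polynomial is λ² − (-1)λ + (-2) with roots -2 and 1.
Eigenvectors give P = [[-3, -5], [1, 2]] with P⁻¹ = [[-2, -5], [1, 3]], and M = P·diag(-2, 1)·P⁻¹.
Then M⁷ = P·diag(-128, 1)·P⁻¹ = [[384, -5], [-128, 2]] · [[-2, -5], [1, 3]] = [[-773, -1935], [258, 646]].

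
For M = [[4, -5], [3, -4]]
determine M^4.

M² = I (check: tr M = 0 and det M = -1), so M^4 = I since 4 is even.

[[1, 0], [0, 1]]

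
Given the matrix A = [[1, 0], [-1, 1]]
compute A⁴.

[[1, 0], [-4, 1]]

A = I + N where N = [[0, 0], [-1, 0]] is strictly lower-triangular, so N² = 0.
(I + N)⁴ = I + 4·N = [[1, 0], [-4, 1]].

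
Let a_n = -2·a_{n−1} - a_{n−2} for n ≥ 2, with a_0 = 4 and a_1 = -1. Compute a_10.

-26

With companion matrix A = [[-2, -1], [1, 0]], [a_n, a_{n−1}]ᵀ = A·[a_{n−1}, a_{n−2}]ᵀ, so [a_10, a_9]ᵀ = A^9·[a_1, a_0]ᵀ.
A^9 = [[-10, -9], [9, 8]], giving [a_10, a_9]ᵀ = [[-26], [23]].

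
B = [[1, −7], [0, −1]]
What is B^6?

B² = I (check: tr B = 0 and det B = −1), so B^6 = I since 6 is even.

[[1, 0], [0, 1]]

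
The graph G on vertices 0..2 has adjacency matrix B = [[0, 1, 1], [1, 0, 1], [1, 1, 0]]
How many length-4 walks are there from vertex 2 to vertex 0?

5

The number of length-4 walks from vertex 2 to vertex 0 is entry (2,0) of B^4, where B is the adjacency matrix.
B^2 = [[2, 1, 1], [1, 2, 1], [1, 1, 2]]
B^3 = [[2, 3, 3], [3, 2, 3], [3, 3, 2]]
B^4 = [[6, 5, 5], [5, 6, 5], [5, 5, 6]]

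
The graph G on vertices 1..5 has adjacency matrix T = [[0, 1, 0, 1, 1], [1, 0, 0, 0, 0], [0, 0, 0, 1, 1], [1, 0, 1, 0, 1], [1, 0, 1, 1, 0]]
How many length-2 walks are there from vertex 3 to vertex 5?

The number of length-2 walks from vertex 3 to vertex 5 is entry (3,5) of T², where T is the adjacency matrix.
T² = [[3, 0, 2, 1, 1], [0, 1, 0, 1, 1], [2, 0, 2, 1, 1], [1, 1, 1, 3, 2], [1, 1, 1, 2, 3]]

1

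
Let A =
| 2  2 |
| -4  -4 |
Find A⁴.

[[-16, -16], [32, 32]]

A² = [[-4, -4], [8, 8]]
A³ = [[8, 8], [-16, -16]]
A⁴ = [[-16, -16], [32, 32]]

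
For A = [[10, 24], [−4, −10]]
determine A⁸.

[[256, 0], [0, 256]]

tr A = 0 and det A = −4, so the characteristic polynomial is λ² − (0)λ + (−4) with roots −2 and 2.
Eigenvectors give P = [[2, −3], [−1, 1]] with P⁻¹ = [[−1, −3], [−1, −2]], and A = P·diag(−2, 2)·P⁻¹.
Then A⁸ = P·diag(256, 256)·P⁻¹ = [[512, −768], [−256, 256]] · [[−1, −3], [−1, −2]] = [[256, 0], [0, 256]].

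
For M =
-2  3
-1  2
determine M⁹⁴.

[[1, 0], [0, 1]]

M² = I (check: tr M = 0 and det M = -1), so M⁹⁴ = I since 94 is even.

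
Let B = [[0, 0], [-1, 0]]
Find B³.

[[0, 0], [0, 0]]

B is strictly triangular, hence nilpotent: B² = 0, so B³ = 0.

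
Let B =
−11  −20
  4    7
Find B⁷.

tr B = −4 and det B = 3, so the characteristic polynomial is λ² − (−4)λ + (3) with roots −3 and −1.
Eigenvectors give P = [[5, −2], [−2, 1]] with P⁻¹ = [[1, 2], [2, 5]], and B = P·diag(−3, −1)·P⁻¹.
Then B⁷ = P·diag(−2187, −1)·P⁻¹ = [[−10935, 2], [4374, −1]] · [[1, 2], [2, 5]] = [[−10931, −21860], [4372, 8743]].

[[−10931, −21860], [4372, 8743]]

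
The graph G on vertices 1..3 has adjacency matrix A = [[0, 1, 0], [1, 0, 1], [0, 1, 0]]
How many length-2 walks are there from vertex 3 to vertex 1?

The number of length-2 walks from vertex 3 to vertex 1 is entry (3,1) of A², where A is the adjacency matrix.
A² = [[1, 0, 1], [0, 2, 0], [1, 0, 1]]

1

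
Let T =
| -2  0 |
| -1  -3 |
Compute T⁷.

tr T = -5 and det T = 6, so the characteristic polynomial is λ² − (-5)λ + (6) with roots -2 and -3.
Eigenvectors give P = [[1, 0], [-1, -1]] with P⁻¹ = [[1, 0], [-1, -1]], and T = P·diag(-2, -3)·P⁻¹.
Then T⁷ = P·diag(-128, -2187)·P⁻¹ = [[-128, 0], [128, 2187]] · [[1, 0], [-1, -1]] = [[-128, 0], [-2059, -2187]].

[[-128, 0], [-2059, -2187]]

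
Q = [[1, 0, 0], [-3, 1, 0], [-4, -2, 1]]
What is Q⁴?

Q = I + N where N = [[0, 0, 0], [-3, 0, 0], [-4, -2, 0]] is strictly lower-triangular, so N³ = 0.
(I + N)⁴ = I + 4·N + 6·N² = [[1, 0, 0], [-12, 1, 0], [20, -8, 1]].

[[1, 0, 0], [-12, 1, 0], [20, -8, 1]]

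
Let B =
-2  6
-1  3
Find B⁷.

B² = B (a projection; rank 1, trace 1), so B⁷ = B.

[[-2, 6], [-1, 3]]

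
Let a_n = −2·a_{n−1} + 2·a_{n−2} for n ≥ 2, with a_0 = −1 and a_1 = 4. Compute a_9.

With companion matrix Q = [[−2, 2], [1, 0]], [a_n, a_{n−1}]ᵀ = Q·[a_{n−1}, a_{n−2}]ᵀ, so [a_9, a_8]ᵀ = Q⁸·[a_1, a_0]ᵀ.
Q⁸ = [[2448, −1792], [−896, 656]], giving [a_9, a_8]ᵀ = [[11584], [−4240]].

11584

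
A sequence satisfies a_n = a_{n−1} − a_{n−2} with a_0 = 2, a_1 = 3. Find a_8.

1

With companion matrix M = [[1, −1], [1, 0]], [a_n, a_{n−1}]ᵀ = M·[a_{n−1}, a_{n−2}]ᵀ, so [a_8, a_7]ᵀ = M⁷·[a_1, a_0]ᵀ.
M⁷ = [[1, −1], [1, 0]], giving [a_8, a_7]ᵀ = [[1], [3]].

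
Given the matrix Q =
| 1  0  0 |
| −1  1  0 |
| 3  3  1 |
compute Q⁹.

[[1, 0, 0], [−9, 1, 0], [−81, 27, 1]]

Q = I + N where N = [[0, 0, 0], [−1, 0, 0], [3, 3, 0]] is strictly lower-triangular, so N³ = 0.
(I + N)⁹ = I + 9·N + 36·N² = [[1, 0, 0], [−9, 1, 0], [−81, 27, 1]].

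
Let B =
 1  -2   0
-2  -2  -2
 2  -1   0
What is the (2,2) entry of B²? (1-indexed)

10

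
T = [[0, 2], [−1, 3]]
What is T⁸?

tr T = 3 and det T = 2, so the characteristic polynomial is λ² − (3)λ + (2) with roots 1 and 2.
Eigenvectors give P = [[−2, −1], [−1, −1]] with P⁻¹ = [[−1, 1], [1, −2]], and T = P·diag(1, 2)·P⁻¹.
Then T⁸ = P·diag(1, 256)·P⁻¹ = [[−2, −256], [−1, −256]] · [[−1, 1], [1, −2]] = [[−254, 510], [−255, 511]].

[[−254, 510], [−255, 511]]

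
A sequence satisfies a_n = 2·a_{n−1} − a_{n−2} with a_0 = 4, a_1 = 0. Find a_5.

With companion matrix A = [[2, −1], [1, 0]], [a_n, a_{n−1}]ᵀ = A·[a_{n−1}, a_{n−2}]ᵀ, so [a_5, a_4]ᵀ = A⁴·[a_1, a_0]ᵀ.
A⁴ = [[5, −4], [4, −3]], giving [a_5, a_4]ᵀ = [[−16], [−12]].

−16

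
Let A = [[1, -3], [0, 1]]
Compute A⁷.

[[1, -21], [0, 1]]

A = I + N where N = [[0, -3], [0, 0]] is strictly upper-triangular, so N² = 0.
(I + N)⁷ = I + 7·N = [[1, -21], [0, 1]].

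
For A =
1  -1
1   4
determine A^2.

[[0, -5], [5, 15]]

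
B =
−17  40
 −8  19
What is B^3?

[[−113, 280], [−56, 139]]

tr B = 2 and det B = −3, so the characteristic polynomial is λ² − (2)λ + (−3) with roots −1 and 3.
Eigenvectors give P = [[5, 2], [2, 1]] with P⁻¹ = [[1, −2], [−2, 5]], and B = P·diag(−1, 3)·P⁻¹.
Then B^3 = P·diag(−1, 27)·P⁻¹ = [[−5, 54], [−2, 27]] · [[1, −2], [−2, 5]] = [[−113, 280], [−56, 139]].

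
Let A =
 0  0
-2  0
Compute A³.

[[0, 0], [0, 0]]

A is strictly triangular, hence nilpotent: A² = 0, so A³ = 0.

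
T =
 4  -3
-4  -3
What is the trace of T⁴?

T² = [[28, -3], [-4, 21]]
T³ = [[124, -75], [-100, -51]]
T⁴ = [[796, -147], [-196, 453]]

1249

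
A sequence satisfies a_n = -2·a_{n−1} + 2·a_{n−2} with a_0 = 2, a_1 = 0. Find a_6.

176

With companion matrix Q = [[-2, 2], [1, 0]], [a_n, a_{n−1}]ᵀ = Q·[a_{n−1}, a_{n−2}]ᵀ, so [a_6, a_5]ᵀ = Q⁵·[a_1, a_0]ᵀ.
Q⁵ = [[-120, 88], [44, -32]], giving [a_6, a_5]ᵀ = [[176], [-64]].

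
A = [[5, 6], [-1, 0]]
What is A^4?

[[211, 390], [-65, -114]]

tr A = 5 and det A = 6, so the characteristic polynomial is λ² − (5)λ + (6) with roots 3 and 2.
Eigenvectors give P = [[-3, -2], [1, 1]] with P⁻¹ = [[-1, -2], [1, 3]], and A = P·diag(3, 2)·P⁻¹.
Then A^4 = P·diag(81, 16)·P⁻¹ = [[-243, -32], [81, 16]] · [[-1, -2], [1, 3]] = [[211, 390], [-65, -114]].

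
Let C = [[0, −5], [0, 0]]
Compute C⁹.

C is strictly triangular, hence nilpotent: C² = 0, so C⁹ = 0.

[[0, 0], [0, 0]]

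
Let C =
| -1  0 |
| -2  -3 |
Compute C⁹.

tr C = -4 and det C = 3, so the characteristic polynomial is λ² − (-4)λ + (3) with roots -3 and -1.
Eigenvectors give P = [[0, -1], [-1, 1]] with P⁻¹ = [[-1, -1], [-1, 0]], and C = P·diag(-3, -1)·P⁻¹.
Then C⁹ = P·diag(-19683, -1)·P⁻¹ = [[0, 1], [19683, -1]] · [[-1, -1], [-1, 0]] = [[-1, 0], [-19682, -19683]].

[[-1, 0], [-19682, -19683]]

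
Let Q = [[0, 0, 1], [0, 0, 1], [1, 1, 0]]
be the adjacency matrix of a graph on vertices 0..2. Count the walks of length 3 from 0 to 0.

The number of length-3 walks from vertex 0 to vertex 0 is entry (0,0) of Q³, where Q is the adjacency matrix.
Q² = [[1, 1, 0], [1, 1, 0], [0, 0, 2]]
Q³ = [[0, 0, 2], [0, 0, 2], [2, 2, 0]]

0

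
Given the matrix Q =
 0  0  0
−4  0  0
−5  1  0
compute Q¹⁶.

[[0, 0, 0], [0, 0, 0], [0, 0, 0]]

Q is strictly triangular, hence nilpotent: Q³ = 0, so Q¹⁶ = 0.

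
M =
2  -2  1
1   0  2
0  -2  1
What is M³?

M² = [[2, -6, -1], [2, -6, 3], [-2, -2, -3]]
M³ = [[-2, -2, -11], [-2, -10, -7], [-6, 10, -9]]

[[-2, -2, -11], [-2, -10, -7], [-6, 10, -9]]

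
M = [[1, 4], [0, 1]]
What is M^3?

M = I + N where N = [[0, 4], [0, 0]] is strictly upper-triangular, so N^2 = 0.
(I + N)^3 = I + 3·N = [[1, 12], [0, 1]].

[[1, 12], [0, 1]]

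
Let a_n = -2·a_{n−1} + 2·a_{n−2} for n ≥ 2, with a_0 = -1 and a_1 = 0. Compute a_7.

240

With companion matrix M = [[-2, 2], [1, 0]], [a_n, a_{n−1}]ᵀ = M·[a_{n−1}, a_{n−2}]ᵀ, so [a_7, a_6]ᵀ = M⁶·[a_1, a_0]ᵀ.
M⁶ = [[328, -240], [-120, 88]], giving [a_7, a_6]ᵀ = [[240], [-88]].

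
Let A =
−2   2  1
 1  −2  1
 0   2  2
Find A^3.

[[−18, 28, 4], [16, −22, 6], [−4, 16, 14]]

A^2 = [[6, −6, 2], [−4, 8, 1], [2, 0, 6]]
A^3 = [[−18, 28, 4], [16, −22, 6], [−4, 16, 14]]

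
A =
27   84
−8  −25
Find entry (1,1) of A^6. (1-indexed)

5097

tr A = 2 and det A = −3, so the characteristic polynomial is λ² − (2)λ + (−3) with roots 3 and −1.
Eigenvectors give P = [[7, −3], [−2, 1]] with P⁻¹ = [[1, 3], [2, 7]], and A = P·diag(3, −1)·P⁻¹.
Then A^6 = P·diag(729, 1)·P⁻¹ = [[5103, −3], [−1458, 1]] · [[1, 3], [2, 7]] = [[5097, 15288], [−1456, −4367]].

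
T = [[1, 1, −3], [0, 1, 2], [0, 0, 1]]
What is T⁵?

[[1, 5, 5], [0, 1, 10], [0, 0, 1]]

T = I + N where N = [[0, 1, −3], [0, 0, 2], [0, 0, 0]] is strictly upper-triangular, so N³ = 0.
(I + N)⁵ = I + 5·N + 10·N² = [[1, 5, 5], [0, 1, 10], [0, 0, 1]].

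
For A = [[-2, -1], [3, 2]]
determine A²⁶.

[[1, 0], [0, 1]]

A² = I (check: tr A = 0 and det A = -1), so A²⁶ = I since 26 is even.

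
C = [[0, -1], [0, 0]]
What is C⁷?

[[0, 0], [0, 0]]

C is strictly triangular, hence nilpotent: C² = 0, so C⁷ = 0.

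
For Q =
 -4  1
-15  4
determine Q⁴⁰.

[[1, 0], [0, 1]]

Q² = I (check: tr Q = 0 and det Q = -1), so Q⁴⁰ = I since 40 is even.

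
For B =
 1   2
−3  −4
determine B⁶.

tr B = −3 and det B = 2, so the characteristic polynomial is λ² − (−3)λ + (2) with roots −1 and −2.
Eigenvectors give P = [[−1, −2], [1, 3]] with P⁻¹ = [[−3, −2], [1, 1]], and B = P·diag(−1, −2)·P⁻¹.
Then B⁶ = P·diag(1, 64)·P⁻¹ = [[−1, −128], [1, 192]] · [[−3, −2], [1, 1]] = [[−125, −126], [189, 190]].

[[−125, −126], [189, 190]]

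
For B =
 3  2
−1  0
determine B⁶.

[[127, 126], [−63, −62]]

tr B = 3 and det B = 2, so the characteristic polynomial is λ² − (3)λ + (2) with roots 2 and 1.
Eigenvectors give P = [[−2, −1], [1, 1]] with P⁻¹ = [[−1, −1], [1, 2]], and B = P·diag(2, 1)·P⁻¹.
Then B⁶ = P·diag(64, 1)·P⁻¹ = [[−128, −1], [64, 1]] · [[−1, −1], [1, 2]] = [[127, 126], [−63, −62]].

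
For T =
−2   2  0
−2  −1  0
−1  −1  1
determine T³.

[[12, 6, 0], [−6, 15, 0], [−3, 7, 1]]

T² = [[0, −6, 0], [6, −3, 0], [3, −2, 1]]
T³ = [[12, 6, 0], [−6, 15, 0], [−3, 7, 1]]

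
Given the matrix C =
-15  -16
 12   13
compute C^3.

tr C = -2 and det C = -3, so the characteristic polynomial is λ² − (-2)λ + (-3) with roots 1 and -3.
Eigenvectors give P = [[-1, 4], [1, -3]] with P⁻¹ = [[3, 4], [1, 1]], and C = P·diag(1, -3)·P⁻¹.
Then C^3 = P·diag(1, -27)·P⁻¹ = [[-1, -108], [1, 81]] · [[3, 4], [1, 1]] = [[-111, -112], [84, 85]].

[[-111, -112], [84, 85]]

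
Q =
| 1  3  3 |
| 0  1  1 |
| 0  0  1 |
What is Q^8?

[[1, 24, 108], [0, 1, 8], [0, 0, 1]]

Q = I + N where N = [[0, 3, 3], [0, 0, 1], [0, 0, 0]] is strictly upper-triangular, so N^3 = 0.
(I + N)^8 = I + 8·N + 28·N^2 = [[1, 24, 108], [0, 1, 8], [0, 0, 1]].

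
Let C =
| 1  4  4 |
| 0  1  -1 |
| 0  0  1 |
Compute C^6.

[[1, 24, -36], [0, 1, -6], [0, 0, 1]]

C = I + N where N = [[0, 4, 4], [0, 0, -1], [0, 0, 0]] is strictly upper-triangular, so N^3 = 0.
(I + N)^6 = I + 6·N + 15·N^2 = [[1, 24, -36], [0, 1, -6], [0, 0, 1]].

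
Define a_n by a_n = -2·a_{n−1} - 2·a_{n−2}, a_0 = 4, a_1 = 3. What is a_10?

-224

With companion matrix T = [[-2, -2], [1, 0]], [a_n, a_{n−1}]ᵀ = T·[a_{n−1}, a_{n−2}]ᵀ, so [a_10, a_9]ᵀ = T^9·[a_1, a_0]ᵀ.
T^9 = [[-32, -32], [16, 0]], giving [a_10, a_9]ᵀ = [[-224], [48]].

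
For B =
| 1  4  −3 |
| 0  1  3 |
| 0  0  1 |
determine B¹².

[[1, 48, 756], [0, 1, 36], [0, 0, 1]]

B = I + N where N = [[0, 4, −3], [0, 0, 3], [0, 0, 0]] is strictly upper-triangular, so N³ = 0.
(I + N)¹² = I + 12·N + 66·N² = [[1, 48, 756], [0, 1, 36], [0, 0, 1]].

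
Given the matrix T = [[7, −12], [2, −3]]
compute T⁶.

tr T = 4 and det T = 3, so the characteristic polynomial is λ² − (4)λ + (3) with roots 3 and 1.
Eigenvectors give P = [[−3, 2], [−1, 1]] with P⁻¹ = [[−1, 2], [−1, 3]], and T = P·diag(3, 1)·P⁻¹.
Then T⁶ = P·diag(729, 1)·P⁻¹ = [[−2187, 2], [−729, 1]] · [[−1, 2], [−1, 3]] = [[2185, −4368], [728, −1455]].

[[2185, −4368], [728, −1455]]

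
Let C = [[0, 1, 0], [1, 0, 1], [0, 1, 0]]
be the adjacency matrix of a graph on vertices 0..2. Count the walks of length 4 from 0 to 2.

The number of length-4 walks from vertex 0 to vertex 2 is entry (0,2) of C⁴, where C is the adjacency matrix.
C² = [[1, 0, 1], [0, 2, 0], [1, 0, 1]]
C³ = [[0, 2, 0], [2, 0, 2], [0, 2, 0]]
C⁴ = [[2, 0, 2], [0, 4, 0], [2, 0, 2]]

2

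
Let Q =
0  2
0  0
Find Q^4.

Q is strictly triangular, hence nilpotent: Q^2 = 0, so Q^4 = 0.

[[0, 0], [0, 0]]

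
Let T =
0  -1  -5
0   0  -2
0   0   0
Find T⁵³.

[[0, 0, 0], [0, 0, 0], [0, 0, 0]]

T is strictly triangular, hence nilpotent: T³ = 0, so T⁵³ = 0.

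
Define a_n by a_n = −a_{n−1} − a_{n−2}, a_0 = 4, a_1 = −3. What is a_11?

−1

With companion matrix A = [[−1, −1], [1, 0]], [a_n, a_{n−1}]ᵀ = A·[a_{n−1}, a_{n−2}]ᵀ, so [a_11, a_10]ᵀ = A¹⁰·[a_1, a_0]ᵀ.
A¹⁰ = [[−1, −1], [1, 0]], giving [a_11, a_10]ᵀ = [[−1], [−3]].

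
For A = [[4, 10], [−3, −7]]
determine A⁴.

[[−74, −150], [45, 91]]

tr A = −3 and det A = 2, so the characteristic polynomial is λ² − (−3)λ + (2) with roots −2 and −1.
Eigenvectors give P = [[−5, −2], [3, 1]] with P⁻¹ = [[1, 2], [−3, −5]], and A = P·diag(−2, −1)·P⁻¹.
Then A⁴ = P·diag(16, 1)·P⁻¹ = [[−80, −2], [48, 1]] · [[1, 2], [−3, −5]] = [[−74, −150], [45, 91]].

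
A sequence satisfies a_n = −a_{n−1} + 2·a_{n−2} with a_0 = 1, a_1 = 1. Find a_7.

With companion matrix C = [[−1, 2], [1, 0]], [a_n, a_{n−1}]ᵀ = C·[a_{n−1}, a_{n−2}]ᵀ, so [a_7, a_6]ᵀ = C^6·[a_1, a_0]ᵀ.
C^6 = [[43, −42], [−21, 22]], giving [a_7, a_6]ᵀ = [[1], [1]].

1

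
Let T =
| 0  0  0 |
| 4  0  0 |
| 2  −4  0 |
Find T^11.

[[0, 0, 0], [0, 0, 0], [0, 0, 0]]

T is strictly triangular, hence nilpotent: T^3 = 0, so T^11 = 0.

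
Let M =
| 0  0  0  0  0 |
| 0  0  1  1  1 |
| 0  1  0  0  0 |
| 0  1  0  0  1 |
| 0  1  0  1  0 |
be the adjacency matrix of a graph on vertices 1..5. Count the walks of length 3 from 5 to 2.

The number of length-3 walks from vertex 5 to vertex 2 is entry (5,2) of M^3, where M is the adjacency matrix.
M^2 = [[0, 0, 0, 0, 0], [0, 3, 0, 1, 1], [0, 0, 1, 1, 1], [0, 1, 1, 2, 1], [0, 1, 1, 1, 2]]
M^3 = [[0, 0, 0, 0, 0], [0, 2, 3, 4, 4], [0, 3, 0, 1, 1], [0, 4, 1, 2, 3], [0, 4, 1, 3, 2]]

4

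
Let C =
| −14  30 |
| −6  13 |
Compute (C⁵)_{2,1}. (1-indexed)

−66

tr C = −1 and det C = −2, so the characteristic polynomial is λ² − (−1)λ + (−2) with roots 1 and −2.
Eigenvectors give P = [[−2, −5], [−1, −2]] with P⁻¹ = [[2, −5], [−1, 2]], and C = P·diag(1, −2)·P⁻¹.
Then C⁵ = P·diag(1, −32)·P⁻¹ = [[−2, 160], [−1, 64]] · [[2, −5], [−1, 2]] = [[−164, 330], [−66, 133]].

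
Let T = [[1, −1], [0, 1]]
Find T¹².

T = I + N where N = [[0, −1], [0, 0]] is strictly upper-triangular, so N² = 0.
(I + N)¹² = I + 12·N = [[1, −12], [0, 1]].

[[1, −12], [0, 1]]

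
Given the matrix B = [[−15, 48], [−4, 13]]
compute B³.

tr B = −2 and det B = −3, so the characteristic polynomial is λ² − (−2)λ + (−3) with roots −3 and 1.
Eigenvectors give P = [[4, 3], [1, 1]] with P⁻¹ = [[1, −3], [−1, 4]], and B = P·diag(−3, 1)·P⁻¹.
Then B³ = P·diag(−27, 1)·P⁻¹ = [[−108, 3], [−27, 1]] · [[1, −3], [−1, 4]] = [[−111, 336], [−28, 85]].

[[−111, 336], [−28, 85]]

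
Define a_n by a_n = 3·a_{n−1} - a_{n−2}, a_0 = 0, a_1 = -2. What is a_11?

-35422

With companion matrix C = [[3, -1], [1, 0]], [a_n, a_{n−1}]ᵀ = C·[a_{n−1}, a_{n−2}]ᵀ, so [a_11, a_10]ᵀ = C^10·[a_1, a_0]ᵀ.
C^10 = [[17711, -6765], [6765, -2584]], giving [a_11, a_10]ᵀ = [[-35422], [-13530]].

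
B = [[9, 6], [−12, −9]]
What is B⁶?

tr B = 0 and det B = −9, so the characteristic polynomial is λ² − (0)λ + (−9) with roots −3 and 3.
Eigenvectors give P = [[−1, −1], [2, 1]] with P⁻¹ = [[1, 1], [−2, −1]], and B = P·diag(−3, 3)·P⁻¹.
Then B⁶ = P·diag(729, 729)·P⁻¹ = [[−729, −729], [1458, 729]] · [[1, 1], [−2, −1]] = [[729, 0], [0, 729]].

[[729, 0], [0, 729]]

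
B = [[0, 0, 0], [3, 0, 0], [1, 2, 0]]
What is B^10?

B is strictly triangular, hence nilpotent: B^3 = 0, so B^10 = 0.

[[0, 0, 0], [0, 0, 0], [0, 0, 0]]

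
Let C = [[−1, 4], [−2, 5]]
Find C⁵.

[[−241, 484], [−242, 485]]

tr C = 4 and det C = 3, so the characteristic polynomial is λ² − (4)λ + (3) with roots 1 and 3.
Eigenvectors give P = [[2, −1], [1, −1]] with P⁻¹ = [[1, −1], [1, −2]], and C = P·diag(1, 3)·P⁻¹.
Then C⁵ = P·diag(1, 243)·P⁻¹ = [[2, −243], [1, −243]] · [[1, −1], [1, −2]] = [[−241, 484], [−242, 485]].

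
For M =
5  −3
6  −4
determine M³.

[[17, −9], [18, −10]]

tr M = 1 and det M = −2, so the characteristic polynomial is λ² − (1)λ + (−2) with roots 2 and −1.
Eigenvectors give P = [[1, −1], [1, −2]] with P⁻¹ = [[2, −1], [1, −1]], and M = P·diag(2, −1)·P⁻¹.
Then M³ = P·diag(8, −1)·P⁻¹ = [[8, 1], [8, 2]] · [[2, −1], [1, −1]] = [[17, −9], [18, −10]].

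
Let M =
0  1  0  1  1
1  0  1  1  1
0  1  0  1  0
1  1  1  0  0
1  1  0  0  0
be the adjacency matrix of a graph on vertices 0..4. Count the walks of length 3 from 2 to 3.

The number of length-3 walks from vertex 2 to vertex 3 is entry (2,3) of M³, where M is the adjacency matrix.
M² = [[3, 2, 2, 1, 1], [2, 4, 1, 2, 1], [2, 1, 2, 1, 1], [1, 2, 1, 3, 2], [1, 1, 1, 2, 2]]
M³ = [[4, 7, 3, 7, 5], [7, 6, 6, 7, 6], [3, 6, 2, 5, 3], [7, 7, 5, 4, 3], [5, 6, 3, 3, 2]]

5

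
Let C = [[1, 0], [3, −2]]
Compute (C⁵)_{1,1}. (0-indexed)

−32

tr C = −1 and det C = −2, so the characteristic polynomial is λ² − (−1)λ + (−2) with roots 1 and −2.
Eigenvectors give P = [[−1, 0], [−1, −1]] with P⁻¹ = [[−1, 0], [1, −1]], and C = P·diag(1, −2)·P⁻¹.
Then C⁵ = P·diag(1, −32)·P⁻¹ = [[−1, 0], [−1, 32]] · [[−1, 0], [1, −1]] = [[1, 0], [33, −32]].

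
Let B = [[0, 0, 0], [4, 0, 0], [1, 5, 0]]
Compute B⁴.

B is strictly triangular, hence nilpotent: B³ = 0, so B⁴ = 0.

[[0, 0, 0], [0, 0, 0], [0, 0, 0]]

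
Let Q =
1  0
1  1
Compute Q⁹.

Q = I + N where N = [[0, 0], [1, 0]] is strictly lower-triangular, so N² = 0.
(I + N)⁹ = I + 9·N = [[1, 0], [9, 1]].

[[1, 0], [9, 1]]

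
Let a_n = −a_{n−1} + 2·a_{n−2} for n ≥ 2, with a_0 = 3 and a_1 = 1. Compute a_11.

With companion matrix Q = [[−1, 2], [1, 0]], [a_n, a_{n−1}]ᵀ = Q·[a_{n−1}, a_{n−2}]ᵀ, so [a_11, a_10]ᵀ = Q^10·[a_1, a_0]ᵀ.
Q^10 = [[683, −682], [−341, 342]], giving [a_11, a_10]ᵀ = [[−1363], [685]].

−1363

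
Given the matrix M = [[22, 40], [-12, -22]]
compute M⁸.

[[256, 0], [0, 256]]

tr M = 0 and det M = -4, so the characteristic polynomial is λ² − (0)λ + (-4) with roots 2 and -2.
Eigenvectors give P = [[-2, -5], [1, 3]] with P⁻¹ = [[-3, -5], [1, 2]], and M = P·diag(2, -2)·P⁻¹.
Then M⁸ = P·diag(256, 256)·P⁻¹ = [[-512, -1280], [256, 768]] · [[-3, -5], [1, 2]] = [[256, 0], [0, 256]].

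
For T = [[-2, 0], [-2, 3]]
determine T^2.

[[4, 0], [-2, 9]]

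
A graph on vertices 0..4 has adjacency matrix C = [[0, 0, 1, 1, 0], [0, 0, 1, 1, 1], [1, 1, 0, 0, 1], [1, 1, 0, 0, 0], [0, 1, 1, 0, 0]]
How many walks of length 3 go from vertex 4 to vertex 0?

2

The number of length-3 walks from vertex 4 to vertex 0 is entry (4,0) of C^3, where C is the adjacency matrix.
C^2 = [[2, 2, 0, 0, 1], [2, 3, 1, 0, 1], [0, 1, 3, 2, 1], [0, 0, 2, 2, 1], [1, 1, 1, 1, 2]]
C^3 = [[0, 1, 5, 4, 2], [1, 2, 6, 5, 4], [5, 6, 2, 1, 4], [4, 5, 1, 0, 2], [2, 4, 4, 2, 2]]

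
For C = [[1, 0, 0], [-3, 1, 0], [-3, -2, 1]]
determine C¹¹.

[[1, 0, 0], [-33, 1, 0], [297, -22, 1]]

C = I + N where N = [[0, 0, 0], [-3, 0, 0], [-3, -2, 0]] is strictly lower-triangular, so N³ = 0.
(I + N)¹¹ = I + 11·N + 55·N² = [[1, 0, 0], [-33, 1, 0], [297, -22, 1]].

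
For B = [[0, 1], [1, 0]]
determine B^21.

B² = I (check: tr B = 0 and det B = -1), so B^21 = B since 21 is odd.

[[0, 1], [1, 0]]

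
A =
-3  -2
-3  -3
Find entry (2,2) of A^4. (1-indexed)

441

A^2 = [[15, 12], [18, 15]]
A^3 = [[-81, -66], [-99, -81]]
A^4 = [[441, 360], [540, 441]]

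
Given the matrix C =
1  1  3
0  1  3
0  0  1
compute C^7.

[[1, 7, 84], [0, 1, 21], [0, 0, 1]]

C = I + N where N = [[0, 1, 3], [0, 0, 3], [0, 0, 0]] is strictly upper-triangular, so N^3 = 0.
(I + N)^7 = I + 7·N + 21·N^2 = [[1, 7, 84], [0, 1, 21], [0, 0, 1]].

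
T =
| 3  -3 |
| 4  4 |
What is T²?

[[-3, -21], [28, 4]]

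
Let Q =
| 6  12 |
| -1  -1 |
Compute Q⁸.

tr Q = 5 and det Q = 6, so the characteristic polynomial is λ² − (5)λ + (6) with roots 3 and 2.
Eigenvectors give P = [[-4, -3], [1, 1]] with P⁻¹ = [[-1, -3], [1, 4]], and Q = P·diag(3, 2)·P⁻¹.
Then Q⁸ = P·diag(6561, 256)·P⁻¹ = [[-26244, -768], [6561, 256]] · [[-1, -3], [1, 4]] = [[25476, 75660], [-6305, -18659]].

[[25476, 75660], [-6305, -18659]]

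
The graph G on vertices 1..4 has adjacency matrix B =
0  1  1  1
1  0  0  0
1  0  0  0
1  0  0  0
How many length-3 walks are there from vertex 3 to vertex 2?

0

The number of length-3 walks from vertex 3 to vertex 2 is entry (3,2) of B³, where B is the adjacency matrix.
B² = [[3, 0, 0, 0], [0, 1, 1, 1], [0, 1, 1, 1], [0, 1, 1, 1]]
B³ = [[0, 3, 3, 3], [3, 0, 0, 0], [3, 0, 0, 0], [3, 0, 0, 0]]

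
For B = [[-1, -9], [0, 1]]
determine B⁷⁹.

[[-1, -9], [0, 1]]

B² = I (check: tr B = 0 and det B = -1), so B⁷⁹ = B since 79 is odd.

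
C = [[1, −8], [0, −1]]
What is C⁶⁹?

C² = I (check: tr C = 0 and det C = −1), so C⁶⁹ = C since 69 is odd.

[[1, −8], [0, −1]]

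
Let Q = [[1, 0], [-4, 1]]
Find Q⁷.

Q = I + N where N = [[0, 0], [-4, 0]] is strictly lower-triangular, so N² = 0.
(I + N)⁷ = I + 7·N = [[1, 0], [-28, 1]].

[[1, 0], [-28, 1]]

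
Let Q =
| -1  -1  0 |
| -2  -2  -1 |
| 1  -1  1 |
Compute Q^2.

[[3, 3, 1], [5, 7, 1], [2, 0, 2]]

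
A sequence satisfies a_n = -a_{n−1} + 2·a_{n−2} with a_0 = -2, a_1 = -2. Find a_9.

With companion matrix Q = [[-1, 2], [1, 0]], [a_n, a_{n−1}]ᵀ = Q·[a_{n−1}, a_{n−2}]ᵀ, so [a_9, a_8]ᵀ = Q⁸·[a_1, a_0]ᵀ.
Q⁸ = [[171, -170], [-85, 86]], giving [a_9, a_8]ᵀ = [[-2], [-2]].

-2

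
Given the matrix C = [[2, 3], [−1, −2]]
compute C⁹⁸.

C² = I (check: tr C = 0 and det C = −1), so C⁹⁸ = I since 98 is even.

[[1, 0], [0, 1]]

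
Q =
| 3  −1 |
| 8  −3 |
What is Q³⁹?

[[3, −1], [8, −3]]

Q² = I (check: tr Q = 0 and det Q = −1), so Q³⁹ = Q since 39 is odd.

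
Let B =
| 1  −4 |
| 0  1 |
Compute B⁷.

B = I + N where N = [[0, −4], [0, 0]] is strictly upper-triangular, so N² = 0.
(I + N)⁷ = I + 7·N = [[1, −28], [0, 1]].

[[1, −28], [0, 1]]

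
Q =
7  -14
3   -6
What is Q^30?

Q² = Q (a projection; rank 1, trace 1), so Q^30 = Q.

[[7, -14], [3, -6]]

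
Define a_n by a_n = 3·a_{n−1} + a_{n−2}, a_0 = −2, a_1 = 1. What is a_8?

1549

With companion matrix C = [[3, 1], [1, 0]], [a_n, a_{n−1}]ᵀ = C·[a_{n−1}, a_{n−2}]ᵀ, so [a_8, a_7]ᵀ = C^7·[a_1, a_0]ᵀ.
C^7 = [[3927, 1189], [1189, 360]], giving [a_8, a_7]ᵀ = [[1549], [469]].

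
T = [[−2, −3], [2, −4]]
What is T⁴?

[[−212, 144], [−96, −116]]

T² = [[−2, 18], [−12, 10]]
T³ = [[40, −66], [44, −4]]
T⁴ = [[−212, 144], [−96, −116]]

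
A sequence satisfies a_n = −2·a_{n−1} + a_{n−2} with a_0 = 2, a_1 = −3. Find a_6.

With companion matrix B = [[−2, 1], [1, 0]], [a_n, a_{n−1}]ᵀ = B·[a_{n−1}, a_{n−2}]ᵀ, so [a_6, a_5]ᵀ = B⁵·[a_1, a_0]ᵀ.
B⁵ = [[−70, 29], [29, −12]], giving [a_6, a_5]ᵀ = [[268], [−111]].

268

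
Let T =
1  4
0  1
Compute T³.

T = I + N where N = [[0, 4], [0, 0]] is strictly upper-triangular, so N² = 0.
(I + N)³ = I + 3·N = [[1, 12], [0, 1]].

[[1, 12], [0, 1]]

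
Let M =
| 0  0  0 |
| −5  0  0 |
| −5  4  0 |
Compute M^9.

M is strictly triangular, hence nilpotent: M^3 = 0, so M^9 = 0.

[[0, 0, 0], [0, 0, 0], [0, 0, 0]]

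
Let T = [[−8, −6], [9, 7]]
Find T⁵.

tr T = −1 and det T = −2, so the characteristic polynomial is λ² − (−1)λ + (−2) with roots 1 and −2.
Eigenvectors give P = [[2, 1], [−3, −1]] with P⁻¹ = [[−1, −1], [3, 2]], and T = P·diag(1, −2)·P⁻¹.
Then T⁵ = P·diag(1, −32)·P⁻¹ = [[2, −32], [−3, 32]] · [[−1, −1], [3, 2]] = [[−98, −66], [99, 67]].

[[−98, −66], [99, 67]]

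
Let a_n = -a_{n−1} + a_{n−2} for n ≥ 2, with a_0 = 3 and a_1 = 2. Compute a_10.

With companion matrix Q = [[-1, 1], [1, 0]], [a_n, a_{n−1}]ᵀ = Q·[a_{n−1}, a_{n−2}]ᵀ, so [a_10, a_9]ᵀ = Q^9·[a_1, a_0]ᵀ.
Q^9 = [[-55, 34], [34, -21]], giving [a_10, a_9]ᵀ = [[-8], [5]].

-8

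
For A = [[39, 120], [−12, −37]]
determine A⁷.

[[21879, 65640], [−6564, −19693]]

tr A = 2 and det A = −3, so the characteristic polynomial is λ² − (2)λ + (−3) with roots 3 and −1.
Eigenvectors give P = [[−10, 3], [3, −1]] with P⁻¹ = [[−1, −3], [−3, −10]], and A = P·diag(3, −1)·P⁻¹.
Then A⁷ = P·diag(2187, −1)·P⁻¹ = [[−21870, −3], [6561, 1]] · [[−1, −3], [−3, −10]] = [[21879, 65640], [−6564, −19693]].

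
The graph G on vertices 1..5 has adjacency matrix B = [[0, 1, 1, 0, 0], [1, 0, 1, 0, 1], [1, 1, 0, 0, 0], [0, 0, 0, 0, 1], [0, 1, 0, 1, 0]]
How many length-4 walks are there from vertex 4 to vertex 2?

The number of length-4 walks from vertex 4 to vertex 2 is entry (4,2) of B⁴, where B is the adjacency matrix.
B² = [[2, 1, 1, 0, 1], [1, 3, 1, 1, 0], [1, 1, 2, 0, 1], [0, 1, 0, 1, 0], [1, 0, 1, 0, 2]]
B³ = [[2, 4, 3, 1, 1], [4, 2, 4, 0, 4], [3, 4, 2, 1, 1], [1, 0, 1, 0, 2], [1, 4, 1, 2, 0]]
B⁴ = [[7, 6, 6, 1, 5], [6, 12, 6, 4, 2], [6, 6, 7, 1, 5], [1, 4, 1, 2, 0], [5, 2, 5, 0, 6]]

4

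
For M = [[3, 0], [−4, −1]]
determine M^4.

[[81, 0], [−80, 1]]

tr M = 2 and det M = −3, so the characteristic polynomial is λ² − (2)λ + (−3) with roots −1 and 3.
Eigenvectors give P = [[0, −1], [1, 1]] with P⁻¹ = [[1, 1], [−1, 0]], and M = P·diag(−1, 3)·P⁻¹.
Then M^4 = P·diag(1, 81)·P⁻¹ = [[0, −81], [1, 81]] · [[1, 1], [−1, 0]] = [[81, 0], [−80, 1]].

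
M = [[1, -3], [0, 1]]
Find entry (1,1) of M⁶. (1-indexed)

M = I + N where N = [[0, -3], [0, 0]] is strictly upper-triangular, so N² = 0.
(I + N)⁶ = I + 6·N = [[1, -18], [0, 1]].

1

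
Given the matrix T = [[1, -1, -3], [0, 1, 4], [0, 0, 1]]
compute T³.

[[1, -3, -21], [0, 1, 12], [0, 0, 1]]

T = I + N where N = [[0, -1, -3], [0, 0, 4], [0, 0, 0]] is strictly upper-triangular, so N³ = 0.
(I + N)³ = I + 3·N + 3·N² = [[1, -3, -21], [0, 1, 12], [0, 0, 1]].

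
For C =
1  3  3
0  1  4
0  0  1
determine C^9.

C = I + N where N = [[0, 3, 3], [0, 0, 4], [0, 0, 0]] is strictly upper-triangular, so N^3 = 0.
(I + N)^9 = I + 9·N + 36·N^2 = [[1, 27, 459], [0, 1, 36], [0, 0, 1]].

[[1, 27, 459], [0, 1, 36], [0, 0, 1]]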